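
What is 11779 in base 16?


Divide by 16 repeatedly:
11779 ÷ 16 = 736 remainder 3 (3)
736 ÷ 16 = 46 remainder 0 (0)
46 ÷ 16 = 2 remainder 14 (E)
2 ÷ 16 = 0 remainder 2 (2)
Reading remainders bottom-up:
= 0x2E03


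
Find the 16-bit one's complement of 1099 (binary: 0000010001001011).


Original: 0000010001001011
Invert all bits:
  bit 0: 0 → 1
  bit 1: 0 → 1
  bit 2: 0 → 1
  bit 3: 0 → 1
  bit 4: 0 → 1
  bit 5: 1 → 0
  bit 6: 0 → 1
  bit 7: 0 → 1
  bit 8: 0 → 1
  bit 9: 1 → 0
  bit 10: 0 → 1
  bit 11: 0 → 1
  bit 12: 1 → 0
  bit 13: 0 → 1
  bit 14: 1 → 0
  bit 15: 1 → 0
= 1111101110110100


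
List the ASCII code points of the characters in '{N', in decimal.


String: '{N'  (2 characters)
Per-character ASCII lookup:
  '{': special character: '{' = 123
  'N': uppercase starts at 65: 'N' = 65 + 13 = 78
= 123 78


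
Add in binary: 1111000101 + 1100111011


Align and add column by column (LSB to MSB, carry propagating):
  01111000101
+ 01100111011
  -----------
  col 0: 1 + 1 + 0 (carry in) = 2 → bit 0, carry out 1
  col 1: 0 + 1 + 1 (carry in) = 2 → bit 0, carry out 1
  col 2: 1 + 0 + 1 (carry in) = 2 → bit 0, carry out 1
  col 3: 0 + 1 + 1 (carry in) = 2 → bit 0, carry out 1
  col 4: 0 + 1 + 1 (carry in) = 2 → bit 0, carry out 1
  col 5: 0 + 1 + 1 (carry in) = 2 → bit 0, carry out 1
  col 6: 1 + 0 + 1 (carry in) = 2 → bit 0, carry out 1
  col 7: 1 + 0 + 1 (carry in) = 2 → bit 0, carry out 1
  col 8: 1 + 1 + 1 (carry in) = 3 → bit 1, carry out 1
  col 9: 1 + 1 + 1 (carry in) = 3 → bit 1, carry out 1
  col 10: 0 + 0 + 1 (carry in) = 1 → bit 1, carry out 0
Reading bits MSB→LSB: 11100000000
Strip leading zeros: 11100000000
= 11100000000


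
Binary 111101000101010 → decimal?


Positional values:
Bit 1: 1 × 2^1 = 2
Bit 3: 1 × 2^3 = 8
Bit 5: 1 × 2^5 = 32
Bit 9: 1 × 2^9 = 512
Bit 11: 1 × 2^11 = 2048
Bit 12: 1 × 2^12 = 4096
Bit 13: 1 × 2^13 = 8192
Bit 14: 1 × 2^14 = 16384
Sum = 2 + 8 + 32 + 512 + 2048 + 4096 + 8192 + 16384
= 31274


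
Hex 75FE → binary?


Each hex digit → 4 binary bits:
  7 = 0111
  5 = 0101
  F = 1111
  E = 1110
Concatenate: 0111 0101 1111 1110
= 0111010111111110


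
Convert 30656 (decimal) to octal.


Divide by 8 repeatedly:
30656 ÷ 8 = 3832 remainder 0
3832 ÷ 8 = 479 remainder 0
479 ÷ 8 = 59 remainder 7
59 ÷ 8 = 7 remainder 3
7 ÷ 8 = 0 remainder 7
Reading remainders bottom-up:
= 0o73700


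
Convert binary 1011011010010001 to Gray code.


Binary: 1011011010010001
Gray code: G = B XOR (B >> 1)
B >> 1 = 0101101101001000
1011011010010001 XOR 0101101101001000:
  1 XOR 0 = 1
  0 XOR 1 = 1
  1 XOR 0 = 1
  1 XOR 1 = 0
  0 XOR 1 = 1
  1 XOR 0 = 1
  1 XOR 1 = 0
  0 XOR 1 = 1
  1 XOR 0 = 1
  0 XOR 1 = 1
  0 XOR 0 = 0
  1 XOR 0 = 1
  0 XOR 1 = 1
  0 XOR 0 = 0
  0 XOR 0 = 0
  1 XOR 0 = 1
= 1110110111011001


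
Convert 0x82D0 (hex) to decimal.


Positional values:
Position 0: 0 × 16^0 = 0 × 1 = 0
Position 1: D × 16^1 = 13 × 16 = 208
Position 2: 2 × 16^2 = 2 × 256 = 512
Position 3: 8 × 16^3 = 8 × 4096 = 32768
Sum = 0 + 208 + 512 + 32768
= 33488


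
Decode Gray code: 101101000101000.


Gray code: 101101000101000
MSB stays the same: 1
Each subsequent bit = prev_binary XOR current_gray:
  B[1] = 1 XOR 0 = 1
  B[2] = 1 XOR 1 = 0
  B[3] = 0 XOR 1 = 1
  B[4] = 1 XOR 0 = 1
  B[5] = 1 XOR 1 = 0
  B[6] = 0 XOR 0 = 0
  B[7] = 0 XOR 0 = 0
  B[8] = 0 XOR 0 = 0
  B[9] = 0 XOR 1 = 1
  B[10] = 1 XOR 0 = 1
  B[11] = 1 XOR 1 = 0
  B[12] = 0 XOR 0 = 0
  B[13] = 0 XOR 0 = 0
  B[14] = 0 XOR 0 = 0
= 110110000110000 (27696 decimal)


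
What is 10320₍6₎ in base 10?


Positional values (base 6):
  0 × 6^0 = 0 × 1 = 0
  2 × 6^1 = 2 × 6 = 12
  3 × 6^2 = 3 × 36 = 108
  0 × 6^3 = 0 × 216 = 0
  1 × 6^4 = 1 × 1296 = 1296
Sum = 0 + 12 + 108 + 0 + 1296
= 1416


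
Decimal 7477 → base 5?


Divide by 5 repeatedly:
7477 ÷ 5 = 1495 remainder 2
1495 ÷ 5 = 299 remainder 0
299 ÷ 5 = 59 remainder 4
59 ÷ 5 = 11 remainder 4
11 ÷ 5 = 2 remainder 1
2 ÷ 5 = 0 remainder 2
Reading remainders bottom-up:
= 214402


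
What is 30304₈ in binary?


Each octal digit → 3 binary bits:
  3 = 011
  0 = 000
  3 = 011
  0 = 000
  4 = 100
Concatenate: 011 000 011 000 100
= 011000011000100


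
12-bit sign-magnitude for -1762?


Sign bit: 1 (negative)
Magnitude: 1762 = 11011100010
= 111011100010


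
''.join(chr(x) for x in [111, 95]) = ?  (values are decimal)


Codes (decimal): 111 95
Per-code ASCII lookup:
  111  (range 97-122: lowercase, 111 - 97 = 14) → 'o'
  95  (special character) → '_'
= 'o_'


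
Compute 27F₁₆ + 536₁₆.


Align and add column by column (LSB to MSB, each column mod 16 with carry):
  027F
+ 0536
  ----
  col 0: F(15) + 6(6) + 0 (carry in) = 21 → 5(5), carry out 1
  col 1: 7(7) + 3(3) + 1 (carry in) = 11 → B(11), carry out 0
  col 2: 2(2) + 5(5) + 0 (carry in) = 7 → 7(7), carry out 0
  col 3: 0(0) + 0(0) + 0 (carry in) = 0 → 0(0), carry out 0
Reading digits MSB→LSB: 07B5
Strip leading zeros: 7B5
= 0x7B5


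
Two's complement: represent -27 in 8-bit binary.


Original: 00011011
Step 1 - Invert all bits: 11100100
Step 2 - Add 1: 11100100 + 1
= 11100101 (represents -27)


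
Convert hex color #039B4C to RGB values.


Hex: #039B4C
R = 03₁₆ = 3
G = 9B₁₆ = 155
B = 4C₁₆ = 76
= RGB(3, 155, 76)


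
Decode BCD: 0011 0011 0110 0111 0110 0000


Each 4-bit group → digit:
  0011 → 3
  0011 → 3
  0110 → 6
  0111 → 7
  0110 → 6
  0000 → 0
= 336760


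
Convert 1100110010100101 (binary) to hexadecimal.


Group into 4-bit nibbles: 1100110010100101
  1100 = C
  1100 = C
  1010 = A
  0101 = 5
= 0xCCA5


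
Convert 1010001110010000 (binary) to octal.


Group into 3-bit groups: 001010001110010000
  001 = 1
  010 = 2
  001 = 1
  110 = 6
  010 = 2
  000 = 0
= 0o121620


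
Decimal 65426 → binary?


Divide by 2 repeatedly:
65426 ÷ 2 = 32713 remainder 0
32713 ÷ 2 = 16356 remainder 1
16356 ÷ 2 = 8178 remainder 0
8178 ÷ 2 = 4089 remainder 0
4089 ÷ 2 = 2044 remainder 1
2044 ÷ 2 = 1022 remainder 0
1022 ÷ 2 = 511 remainder 0
511 ÷ 2 = 255 remainder 1
255 ÷ 2 = 127 remainder 1
127 ÷ 2 = 63 remainder 1
63 ÷ 2 = 31 remainder 1
31 ÷ 2 = 15 remainder 1
15 ÷ 2 = 7 remainder 1
7 ÷ 2 = 3 remainder 1
3 ÷ 2 = 1 remainder 1
1 ÷ 2 = 0 remainder 1
Reading remainders bottom-up:
= 1111111110010010


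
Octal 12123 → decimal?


Positional values:
Position 0: 3 × 8^0 = 3
Position 1: 2 × 8^1 = 16
Position 2: 1 × 8^2 = 64
Position 3: 2 × 8^3 = 1024
Position 4: 1 × 8^4 = 4096
Sum = 3 + 16 + 64 + 1024 + 4096
= 5203


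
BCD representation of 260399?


Each digit → 4-bit binary:
  2 → 0010
  6 → 0110
  0 → 0000
  3 → 0011
  9 → 1001
  9 → 1001
= 0010 0110 0000 0011 1001 1001


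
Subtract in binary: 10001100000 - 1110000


Align and subtract column by column (LSB to MSB, borrowing when needed):
  10001100000
- 00001110000
  -----------
  col 0: (0 - 0 borrow-in) - 0 → 0 - 0 = 0, borrow out 0
  col 1: (0 - 0 borrow-in) - 0 → 0 - 0 = 0, borrow out 0
  col 2: (0 - 0 borrow-in) - 0 → 0 - 0 = 0, borrow out 0
  col 3: (0 - 0 borrow-in) - 0 → 0 - 0 = 0, borrow out 0
  col 4: (0 - 0 borrow-in) - 1 → borrow from next column: (0+2) - 1 = 1, borrow out 1
  col 5: (1 - 1 borrow-in) - 1 → borrow from next column: (0+2) - 1 = 1, borrow out 1
  col 6: (1 - 1 borrow-in) - 1 → borrow from next column: (0+2) - 1 = 1, borrow out 1
  col 7: (0 - 1 borrow-in) - 0 → borrow from next column: (-1+2) - 0 = 1, borrow out 1
  col 8: (0 - 1 borrow-in) - 0 → borrow from next column: (-1+2) - 0 = 1, borrow out 1
  col 9: (0 - 1 borrow-in) - 0 → borrow from next column: (-1+2) - 0 = 1, borrow out 1
  col 10: (1 - 1 borrow-in) - 0 → 0 - 0 = 0, borrow out 0
Reading bits MSB→LSB: 01111110000
Strip leading zeros: 1111110000
= 1111110000


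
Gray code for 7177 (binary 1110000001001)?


Binary: 1110000001001
Gray code: G = B XOR (B >> 1)
B >> 1 = 0111000000100
1110000001001 XOR 0111000000100:
  1 XOR 0 = 1
  1 XOR 1 = 0
  1 XOR 1 = 0
  0 XOR 1 = 1
  0 XOR 0 = 0
  0 XOR 0 = 0
  0 XOR 0 = 0
  0 XOR 0 = 0
  0 XOR 0 = 0
  1 XOR 0 = 1
  0 XOR 1 = 1
  0 XOR 0 = 0
  1 XOR 0 = 1
= 1001000001101


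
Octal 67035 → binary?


Each octal digit → 3 binary bits:
  6 = 110
  7 = 111
  0 = 000
  3 = 011
  5 = 101
Concatenate: 110 111 000 011 101
= 110111000011101


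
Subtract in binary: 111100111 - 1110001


Align and subtract column by column (LSB to MSB, borrowing when needed):
  111100111
- 001110001
  ---------
  col 0: (1 - 0 borrow-in) - 1 → 1 - 1 = 0, borrow out 0
  col 1: (1 - 0 borrow-in) - 0 → 1 - 0 = 1, borrow out 0
  col 2: (1 - 0 borrow-in) - 0 → 1 - 0 = 1, borrow out 0
  col 3: (0 - 0 borrow-in) - 0 → 0 - 0 = 0, borrow out 0
  col 4: (0 - 0 borrow-in) - 1 → borrow from next column: (0+2) - 1 = 1, borrow out 1
  col 5: (1 - 1 borrow-in) - 1 → borrow from next column: (0+2) - 1 = 1, borrow out 1
  col 6: (1 - 1 borrow-in) - 1 → borrow from next column: (0+2) - 1 = 1, borrow out 1
  col 7: (1 - 1 borrow-in) - 0 → 0 - 0 = 0, borrow out 0
  col 8: (1 - 0 borrow-in) - 0 → 1 - 0 = 1, borrow out 0
Reading bits MSB→LSB: 101110110
Strip leading zeros: 101110110
= 101110110


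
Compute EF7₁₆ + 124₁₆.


Align and add column by column (LSB to MSB, each column mod 16 with carry):
  0EF7
+ 0124
  ----
  col 0: 7(7) + 4(4) + 0 (carry in) = 11 → B(11), carry out 0
  col 1: F(15) + 2(2) + 0 (carry in) = 17 → 1(1), carry out 1
  col 2: E(14) + 1(1) + 1 (carry in) = 16 → 0(0), carry out 1
  col 3: 0(0) + 0(0) + 1 (carry in) = 1 → 1(1), carry out 0
Reading digits MSB→LSB: 101B
Strip leading zeros: 101B
= 0x101B


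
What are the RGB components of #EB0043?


Hex: #EB0043
R = EB₁₆ = 235
G = 00₁₆ = 0
B = 43₁₆ = 67
= RGB(235, 0, 67)


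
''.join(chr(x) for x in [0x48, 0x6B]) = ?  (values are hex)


Codes (hex): 0x48 0x6B
Per-code ASCII lookup:
  0x48 = 72  (range 65-90: uppercase, 72 - 65 = 7) → 'H'
  0x6B = 107  (range 97-122: lowercase, 107 - 97 = 10) → 'k'
= 'Hk'


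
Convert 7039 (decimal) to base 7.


Divide by 7 repeatedly:
7039 ÷ 7 = 1005 remainder 4
1005 ÷ 7 = 143 remainder 4
143 ÷ 7 = 20 remainder 3
20 ÷ 7 = 2 remainder 6
2 ÷ 7 = 0 remainder 2
Reading remainders bottom-up:
= 26344


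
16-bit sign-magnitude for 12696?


Sign bit: 0 (positive)
Magnitude: 12696 = 011000110011000
= 0011000110011000


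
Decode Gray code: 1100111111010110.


Gray code: 1100111111010110
MSB stays the same: 1
Each subsequent bit = prev_binary XOR current_gray:
  B[1] = 1 XOR 1 = 0
  B[2] = 0 XOR 0 = 0
  B[3] = 0 XOR 0 = 0
  B[4] = 0 XOR 1 = 1
  B[5] = 1 XOR 1 = 0
  B[6] = 0 XOR 1 = 1
  B[7] = 1 XOR 1 = 0
  B[8] = 0 XOR 1 = 1
  B[9] = 1 XOR 1 = 0
  B[10] = 0 XOR 0 = 0
  B[11] = 0 XOR 1 = 1
  B[12] = 1 XOR 0 = 1
  B[13] = 1 XOR 1 = 0
  B[14] = 0 XOR 1 = 1
  B[15] = 1 XOR 0 = 1
= 1000101010011011 (35483 decimal)


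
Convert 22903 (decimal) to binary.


Divide by 2 repeatedly:
22903 ÷ 2 = 11451 remainder 1
11451 ÷ 2 = 5725 remainder 1
5725 ÷ 2 = 2862 remainder 1
2862 ÷ 2 = 1431 remainder 0
1431 ÷ 2 = 715 remainder 1
715 ÷ 2 = 357 remainder 1
357 ÷ 2 = 178 remainder 1
178 ÷ 2 = 89 remainder 0
89 ÷ 2 = 44 remainder 1
44 ÷ 2 = 22 remainder 0
22 ÷ 2 = 11 remainder 0
11 ÷ 2 = 5 remainder 1
5 ÷ 2 = 2 remainder 1
2 ÷ 2 = 1 remainder 0
1 ÷ 2 = 0 remainder 1
Reading remainders bottom-up:
= 101100101110111


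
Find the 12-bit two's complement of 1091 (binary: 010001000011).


Original: 010001000011
Step 1 - Invert all bits: 101110111100
Step 2 - Add 1: 101110111100 + 1
= 101110111101 (represents -1091)


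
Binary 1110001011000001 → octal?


Group into 3-bit groups: 001110001011000001
  001 = 1
  110 = 6
  001 = 1
  011 = 3
  000 = 0
  001 = 1
= 0o161301


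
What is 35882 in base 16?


Divide by 16 repeatedly:
35882 ÷ 16 = 2242 remainder 10 (A)
2242 ÷ 16 = 140 remainder 2 (2)
140 ÷ 16 = 8 remainder 12 (C)
8 ÷ 16 = 0 remainder 8 (8)
Reading remainders bottom-up:
= 0x8C2A


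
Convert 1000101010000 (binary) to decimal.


Positional values:
Bit 4: 1 × 2^4 = 16
Bit 6: 1 × 2^6 = 64
Bit 8: 1 × 2^8 = 256
Bit 12: 1 × 2^12 = 4096
Sum = 16 + 64 + 256 + 4096
= 4432


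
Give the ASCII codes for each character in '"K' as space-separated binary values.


String: '"K'  (2 characters)
Per-character ASCII lookup:
  '"': special character: '"' = 34 → 100010
  'K': uppercase starts at 65: 'K' = 65 + 10 = 75 → 1001011
= 100010 1001011


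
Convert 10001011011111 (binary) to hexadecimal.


Group into 4-bit nibbles: 0010001011011111
  0010 = 2
  0010 = 2
  1101 = D
  1111 = F
= 0x22DF


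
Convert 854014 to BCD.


Each digit → 4-bit binary:
  8 → 1000
  5 → 0101
  4 → 0100
  0 → 0000
  1 → 0001
  4 → 0100
= 1000 0101 0100 0000 0001 0100


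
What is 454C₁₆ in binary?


Each hex digit → 4 binary bits:
  4 = 0100
  5 = 0101
  4 = 0100
  C = 1100
Concatenate: 0100 0101 0100 1100
= 0100010101001100


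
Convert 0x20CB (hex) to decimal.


Positional values:
Position 0: B × 16^0 = 11 × 1 = 11
Position 1: C × 16^1 = 12 × 16 = 192
Position 2: 0 × 16^2 = 0 × 256 = 0
Position 3: 2 × 16^3 = 2 × 4096 = 8192
Sum = 11 + 192 + 0 + 8192
= 8395


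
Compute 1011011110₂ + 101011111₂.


Align and add column by column (LSB to MSB, carry propagating):
  01011011110
+ 00101011111
  -----------
  col 0: 0 + 1 + 0 (carry in) = 1 → bit 1, carry out 0
  col 1: 1 + 1 + 0 (carry in) = 2 → bit 0, carry out 1
  col 2: 1 + 1 + 1 (carry in) = 3 → bit 1, carry out 1
  col 3: 1 + 1 + 1 (carry in) = 3 → bit 1, carry out 1
  col 4: 1 + 1 + 1 (carry in) = 3 → bit 1, carry out 1
  col 5: 0 + 0 + 1 (carry in) = 1 → bit 1, carry out 0
  col 6: 1 + 1 + 0 (carry in) = 2 → bit 0, carry out 1
  col 7: 1 + 0 + 1 (carry in) = 2 → bit 0, carry out 1
  col 8: 0 + 1 + 1 (carry in) = 2 → bit 0, carry out 1
  col 9: 1 + 0 + 1 (carry in) = 2 → bit 0, carry out 1
  col 10: 0 + 0 + 1 (carry in) = 1 → bit 1, carry out 0
Reading bits MSB→LSB: 10000111101
Strip leading zeros: 10000111101
= 10000111101


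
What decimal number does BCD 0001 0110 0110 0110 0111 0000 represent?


Each 4-bit group → digit:
  0001 → 1
  0110 → 6
  0110 → 6
  0110 → 6
  0111 → 7
  0000 → 0
= 166670


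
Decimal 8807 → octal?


Divide by 8 repeatedly:
8807 ÷ 8 = 1100 remainder 7
1100 ÷ 8 = 137 remainder 4
137 ÷ 8 = 17 remainder 1
17 ÷ 8 = 2 remainder 1
2 ÷ 8 = 0 remainder 2
Reading remainders bottom-up:
= 0o21147


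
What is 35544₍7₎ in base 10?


Positional values (base 7):
  4 × 7^0 = 4 × 1 = 4
  4 × 7^1 = 4 × 7 = 28
  5 × 7^2 = 5 × 49 = 245
  5 × 7^3 = 5 × 343 = 1715
  3 × 7^4 = 3 × 2401 = 7203
Sum = 4 + 28 + 245 + 1715 + 7203
= 9195


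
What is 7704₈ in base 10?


Positional values:
Position 0: 4 × 8^0 = 4
Position 1: 0 × 8^1 = 0
Position 2: 7 × 8^2 = 448
Position 3: 7 × 8^3 = 3584
Sum = 4 + 0 + 448 + 3584
= 4036


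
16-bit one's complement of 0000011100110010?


Original: 0000011100110010
Invert all bits:
  bit 0: 0 → 1
  bit 1: 0 → 1
  bit 2: 0 → 1
  bit 3: 0 → 1
  bit 4: 0 → 1
  bit 5: 1 → 0
  bit 6: 1 → 0
  bit 7: 1 → 0
  bit 8: 0 → 1
  bit 9: 0 → 1
  bit 10: 1 → 0
  bit 11: 1 → 0
  bit 12: 0 → 1
  bit 13: 0 → 1
  bit 14: 1 → 0
  bit 15: 0 → 1
= 1111100011001101


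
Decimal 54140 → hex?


Divide by 16 repeatedly:
54140 ÷ 16 = 3383 remainder 12 (C)
3383 ÷ 16 = 211 remainder 7 (7)
211 ÷ 16 = 13 remainder 3 (3)
13 ÷ 16 = 0 remainder 13 (D)
Reading remainders bottom-up:
= 0xD37C


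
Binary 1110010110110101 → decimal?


Positional values:
Bit 0: 1 × 2^0 = 1
Bit 2: 1 × 2^2 = 4
Bit 4: 1 × 2^4 = 16
Bit 5: 1 × 2^5 = 32
Bit 7: 1 × 2^7 = 128
Bit 8: 1 × 2^8 = 256
Bit 10: 1 × 2^10 = 1024
Bit 13: 1 × 2^13 = 8192
Bit 14: 1 × 2^14 = 16384
Bit 15: 1 × 2^15 = 32768
Sum = 1 + 4 + 16 + 32 + 128 + 256 + 1024 + 8192 + 16384 + 32768
= 58805


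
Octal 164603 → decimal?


Positional values:
Position 0: 3 × 8^0 = 3
Position 1: 0 × 8^1 = 0
Position 2: 6 × 8^2 = 384
Position 3: 4 × 8^3 = 2048
Position 4: 6 × 8^4 = 24576
Position 5: 1 × 8^5 = 32768
Sum = 3 + 0 + 384 + 2048 + 24576 + 32768
= 59779


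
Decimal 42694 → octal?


Divide by 8 repeatedly:
42694 ÷ 8 = 5336 remainder 6
5336 ÷ 8 = 667 remainder 0
667 ÷ 8 = 83 remainder 3
83 ÷ 8 = 10 remainder 3
10 ÷ 8 = 1 remainder 2
1 ÷ 8 = 0 remainder 1
Reading remainders bottom-up:
= 0o123306


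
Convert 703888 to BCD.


Each digit → 4-bit binary:
  7 → 0111
  0 → 0000
  3 → 0011
  8 → 1000
  8 → 1000
  8 → 1000
= 0111 0000 0011 1000 1000 1000


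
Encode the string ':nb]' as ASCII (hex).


String: ':nb]'  (4 characters)
Per-character ASCII lookup:
  ':': special character: ':' = 58 → 0x3A
  'n': lowercase starts at 97: 'n' = 97 + 13 = 110 → 0x6E
  'b': lowercase starts at 97: 'b' = 97 + 1 = 98 → 0x62
  ']': special character: ']' = 93 → 0x5D
= 0x3A 0x6E 0x62 0x5D


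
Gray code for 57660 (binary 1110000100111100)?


Binary: 1110000100111100
Gray code: G = B XOR (B >> 1)
B >> 1 = 0111000010011110
1110000100111100 XOR 0111000010011110:
  1 XOR 0 = 1
  1 XOR 1 = 0
  1 XOR 1 = 0
  0 XOR 1 = 1
  0 XOR 0 = 0
  0 XOR 0 = 0
  0 XOR 0 = 0
  1 XOR 0 = 1
  0 XOR 1 = 1
  0 XOR 0 = 0
  1 XOR 0 = 1
  1 XOR 1 = 0
  1 XOR 1 = 0
  1 XOR 1 = 0
  0 XOR 1 = 1
  0 XOR 0 = 0
= 1001000110100010


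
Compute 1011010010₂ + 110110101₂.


Align and add column by column (LSB to MSB, carry propagating):
  01011010010
+ 00110110101
  -----------
  col 0: 0 + 1 + 0 (carry in) = 1 → bit 1, carry out 0
  col 1: 1 + 0 + 0 (carry in) = 1 → bit 1, carry out 0
  col 2: 0 + 1 + 0 (carry in) = 1 → bit 1, carry out 0
  col 3: 0 + 0 + 0 (carry in) = 0 → bit 0, carry out 0
  col 4: 1 + 1 + 0 (carry in) = 2 → bit 0, carry out 1
  col 5: 0 + 1 + 1 (carry in) = 2 → bit 0, carry out 1
  col 6: 1 + 0 + 1 (carry in) = 2 → bit 0, carry out 1
  col 7: 1 + 1 + 1 (carry in) = 3 → bit 1, carry out 1
  col 8: 0 + 1 + 1 (carry in) = 2 → bit 0, carry out 1
  col 9: 1 + 0 + 1 (carry in) = 2 → bit 0, carry out 1
  col 10: 0 + 0 + 1 (carry in) = 1 → bit 1, carry out 0
Reading bits MSB→LSB: 10010000111
Strip leading zeros: 10010000111
= 10010000111


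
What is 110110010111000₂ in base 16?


Group into 4-bit nibbles: 0110110010111000
  0110 = 6
  1100 = C
  1011 = B
  1000 = 8
= 0x6CB8


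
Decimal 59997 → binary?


Divide by 2 repeatedly:
59997 ÷ 2 = 29998 remainder 1
29998 ÷ 2 = 14999 remainder 0
14999 ÷ 2 = 7499 remainder 1
7499 ÷ 2 = 3749 remainder 1
3749 ÷ 2 = 1874 remainder 1
1874 ÷ 2 = 937 remainder 0
937 ÷ 2 = 468 remainder 1
468 ÷ 2 = 234 remainder 0
234 ÷ 2 = 117 remainder 0
117 ÷ 2 = 58 remainder 1
58 ÷ 2 = 29 remainder 0
29 ÷ 2 = 14 remainder 1
14 ÷ 2 = 7 remainder 0
7 ÷ 2 = 3 remainder 1
3 ÷ 2 = 1 remainder 1
1 ÷ 2 = 0 remainder 1
Reading remainders bottom-up:
= 1110101001011101


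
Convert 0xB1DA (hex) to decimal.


Positional values:
Position 0: A × 16^0 = 10 × 1 = 10
Position 1: D × 16^1 = 13 × 16 = 208
Position 2: 1 × 16^2 = 1 × 256 = 256
Position 3: B × 16^3 = 11 × 4096 = 45056
Sum = 10 + 208 + 256 + 45056
= 45530


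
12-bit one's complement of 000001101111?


Original: 000001101111
Invert all bits:
  bit 0: 0 → 1
  bit 1: 0 → 1
  bit 2: 0 → 1
  bit 3: 0 → 1
  bit 4: 0 → 1
  bit 5: 1 → 0
  bit 6: 1 → 0
  bit 7: 0 → 1
  bit 8: 1 → 0
  bit 9: 1 → 0
  bit 10: 1 → 0
  bit 11: 1 → 0
= 111110010000


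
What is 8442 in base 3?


Divide by 3 repeatedly:
8442 ÷ 3 = 2814 remainder 0
2814 ÷ 3 = 938 remainder 0
938 ÷ 3 = 312 remainder 2
312 ÷ 3 = 104 remainder 0
104 ÷ 3 = 34 remainder 2
34 ÷ 3 = 11 remainder 1
11 ÷ 3 = 3 remainder 2
3 ÷ 3 = 1 remainder 0
1 ÷ 3 = 0 remainder 1
Reading remainders bottom-up:
= 102120200


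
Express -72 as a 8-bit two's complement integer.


Original: 01001000
Step 1 - Invert all bits: 10110111
Step 2 - Add 1: 10110111 + 1
= 10111000 (represents -72)


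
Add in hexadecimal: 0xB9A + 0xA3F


Align and add column by column (LSB to MSB, each column mod 16 with carry):
  0B9A
+ 0A3F
  ----
  col 0: A(10) + F(15) + 0 (carry in) = 25 → 9(9), carry out 1
  col 1: 9(9) + 3(3) + 1 (carry in) = 13 → D(13), carry out 0
  col 2: B(11) + A(10) + 0 (carry in) = 21 → 5(5), carry out 1
  col 3: 0(0) + 0(0) + 1 (carry in) = 1 → 1(1), carry out 0
Reading digits MSB→LSB: 15D9
Strip leading zeros: 15D9
= 0x15D9


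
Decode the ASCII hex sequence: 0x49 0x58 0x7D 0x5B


Codes (hex): 0x49 0x58 0x7D 0x5B
Per-code ASCII lookup:
  0x49 = 73  (range 65-90: uppercase, 73 - 65 = 8) → 'I'
  0x58 = 88  (range 65-90: uppercase, 88 - 65 = 23) → 'X'
  0x7D = 125  (special character) → '}'
  0x5B = 91  (special character) → '['
= 'IX}['


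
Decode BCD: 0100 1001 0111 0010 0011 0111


Each 4-bit group → digit:
  0100 → 4
  1001 → 9
  0111 → 7
  0010 → 2
  0011 → 3
  0111 → 7
= 497237


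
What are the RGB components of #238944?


Hex: #238944
R = 23₁₆ = 35
G = 89₁₆ = 137
B = 44₁₆ = 68
= RGB(35, 137, 68)


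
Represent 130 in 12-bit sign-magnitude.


Sign bit: 0 (positive)
Magnitude: 130 = 00010000010
= 000010000010


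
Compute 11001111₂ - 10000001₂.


Align and subtract column by column (LSB to MSB, borrowing when needed):
  11001111
- 10000001
  --------
  col 0: (1 - 0 borrow-in) - 1 → 1 - 1 = 0, borrow out 0
  col 1: (1 - 0 borrow-in) - 0 → 1 - 0 = 1, borrow out 0
  col 2: (1 - 0 borrow-in) - 0 → 1 - 0 = 1, borrow out 0
  col 3: (1 - 0 borrow-in) - 0 → 1 - 0 = 1, borrow out 0
  col 4: (0 - 0 borrow-in) - 0 → 0 - 0 = 0, borrow out 0
  col 5: (0 - 0 borrow-in) - 0 → 0 - 0 = 0, borrow out 0
  col 6: (1 - 0 borrow-in) - 0 → 1 - 0 = 1, borrow out 0
  col 7: (1 - 0 borrow-in) - 1 → 1 - 1 = 0, borrow out 0
Reading bits MSB→LSB: 01001110
Strip leading zeros: 1001110
= 1001110


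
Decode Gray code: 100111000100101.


Gray code: 100111000100101
MSB stays the same: 1
Each subsequent bit = prev_binary XOR current_gray:
  B[1] = 1 XOR 0 = 1
  B[2] = 1 XOR 0 = 1
  B[3] = 1 XOR 1 = 0
  B[4] = 0 XOR 1 = 1
  B[5] = 1 XOR 1 = 0
  B[6] = 0 XOR 0 = 0
  B[7] = 0 XOR 0 = 0
  B[8] = 0 XOR 0 = 0
  B[9] = 0 XOR 1 = 1
  B[10] = 1 XOR 0 = 1
  B[11] = 1 XOR 0 = 1
  B[12] = 1 XOR 1 = 0
  B[13] = 0 XOR 0 = 0
  B[14] = 0 XOR 1 = 1
= 111010000111001 (29753 decimal)


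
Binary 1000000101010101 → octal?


Group into 3-bit groups: 001000000101010101
  001 = 1
  000 = 0
  000 = 0
  101 = 5
  010 = 2
  101 = 5
= 0o100525


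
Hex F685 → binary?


Each hex digit → 4 binary bits:
  F = 1111
  6 = 0110
  8 = 1000
  5 = 0101
Concatenate: 1111 0110 1000 0101
= 1111011010000101


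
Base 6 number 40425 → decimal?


Positional values (base 6):
  5 × 6^0 = 5 × 1 = 5
  2 × 6^1 = 2 × 6 = 12
  4 × 6^2 = 4 × 36 = 144
  0 × 6^3 = 0 × 216 = 0
  4 × 6^4 = 4 × 1296 = 5184
Sum = 5 + 12 + 144 + 0 + 5184
= 5345


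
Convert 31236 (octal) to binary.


Each octal digit → 3 binary bits:
  3 = 011
  1 = 001
  2 = 010
  3 = 011
  6 = 110
Concatenate: 011 001 010 011 110
= 011001010011110


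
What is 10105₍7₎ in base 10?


Positional values (base 7):
  5 × 7^0 = 5 × 1 = 5
  0 × 7^1 = 0 × 7 = 0
  1 × 7^2 = 1 × 49 = 49
  0 × 7^3 = 0 × 343 = 0
  1 × 7^4 = 1 × 2401 = 2401
Sum = 5 + 0 + 49 + 0 + 2401
= 2455


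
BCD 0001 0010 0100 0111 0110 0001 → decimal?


Each 4-bit group → digit:
  0001 → 1
  0010 → 2
  0100 → 4
  0111 → 7
  0110 → 6
  0001 → 1
= 124761


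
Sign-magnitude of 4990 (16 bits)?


Sign bit: 0 (positive)
Magnitude: 4990 = 001001101111110
= 0001001101111110


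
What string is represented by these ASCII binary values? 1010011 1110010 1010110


Codes (binary): 1010011 1110010 1010110
Per-code ASCII lookup:
  1010011 = 83  (range 65-90: uppercase, 83 - 65 = 18) → 'S'
  1110010 = 114  (range 97-122: lowercase, 114 - 97 = 17) → 'r'
  1010110 = 86  (range 65-90: uppercase, 86 - 65 = 21) → 'V'
= 'SrV'


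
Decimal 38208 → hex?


Divide by 16 repeatedly:
38208 ÷ 16 = 2388 remainder 0 (0)
2388 ÷ 16 = 149 remainder 4 (4)
149 ÷ 16 = 9 remainder 5 (5)
9 ÷ 16 = 0 remainder 9 (9)
Reading remainders bottom-up:
= 0x9540


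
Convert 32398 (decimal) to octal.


Divide by 8 repeatedly:
32398 ÷ 8 = 4049 remainder 6
4049 ÷ 8 = 506 remainder 1
506 ÷ 8 = 63 remainder 2
63 ÷ 8 = 7 remainder 7
7 ÷ 8 = 0 remainder 7
Reading remainders bottom-up:
= 0o77216


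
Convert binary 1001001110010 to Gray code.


Binary: 1001001110010
Gray code: G = B XOR (B >> 1)
B >> 1 = 0100100111001
1001001110010 XOR 0100100111001:
  1 XOR 0 = 1
  0 XOR 1 = 1
  0 XOR 0 = 0
  1 XOR 0 = 1
  0 XOR 1 = 1
  0 XOR 0 = 0
  1 XOR 0 = 1
  1 XOR 1 = 0
  1 XOR 1 = 0
  0 XOR 1 = 1
  0 XOR 0 = 0
  1 XOR 0 = 1
  0 XOR 1 = 1
= 1101101001011


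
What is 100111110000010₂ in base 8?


Group into 3-bit groups: 100111110000010
  100 = 4
  111 = 7
  110 = 6
  000 = 0
  010 = 2
= 0o47602


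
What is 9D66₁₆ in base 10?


Positional values:
Position 0: 6 × 16^0 = 6 × 1 = 6
Position 1: 6 × 16^1 = 6 × 16 = 96
Position 2: D × 16^2 = 13 × 256 = 3328
Position 3: 9 × 16^3 = 9 × 4096 = 36864
Sum = 6 + 96 + 3328 + 36864
= 40294


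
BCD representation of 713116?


Each digit → 4-bit binary:
  7 → 0111
  1 → 0001
  3 → 0011
  1 → 0001
  1 → 0001
  6 → 0110
= 0111 0001 0011 0001 0001 0110


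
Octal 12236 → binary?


Each octal digit → 3 binary bits:
  1 = 001
  2 = 010
  2 = 010
  3 = 011
  6 = 110
Concatenate: 001 010 010 011 110
= 001010010011110


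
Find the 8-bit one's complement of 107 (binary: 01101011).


Original: 01101011
Invert all bits:
  bit 0: 0 → 1
  bit 1: 1 → 0
  bit 2: 1 → 0
  bit 3: 0 → 1
  bit 4: 1 → 0
  bit 5: 0 → 1
  bit 6: 1 → 0
  bit 7: 1 → 0
= 10010100


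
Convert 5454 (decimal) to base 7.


Divide by 7 repeatedly:
5454 ÷ 7 = 779 remainder 1
779 ÷ 7 = 111 remainder 2
111 ÷ 7 = 15 remainder 6
15 ÷ 7 = 2 remainder 1
2 ÷ 7 = 0 remainder 2
Reading remainders bottom-up:
= 21621


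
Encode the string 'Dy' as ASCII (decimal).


String: 'Dy'  (2 characters)
Per-character ASCII lookup:
  'D': uppercase starts at 65: 'D' = 65 + 3 = 68
  'y': lowercase starts at 97: 'y' = 97 + 24 = 121
= 68 121


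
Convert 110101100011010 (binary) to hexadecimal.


Group into 4-bit nibbles: 0110101100011010
  0110 = 6
  1011 = B
  0001 = 1
  1010 = A
= 0x6B1A


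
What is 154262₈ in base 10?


Positional values:
Position 0: 2 × 8^0 = 2
Position 1: 6 × 8^1 = 48
Position 2: 2 × 8^2 = 128
Position 3: 4 × 8^3 = 2048
Position 4: 5 × 8^4 = 20480
Position 5: 1 × 8^5 = 32768
Sum = 2 + 48 + 128 + 2048 + 20480 + 32768
= 55474


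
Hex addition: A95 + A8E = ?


Align and add column by column (LSB to MSB, each column mod 16 with carry):
  0A95
+ 0A8E
  ----
  col 0: 5(5) + E(14) + 0 (carry in) = 19 → 3(3), carry out 1
  col 1: 9(9) + 8(8) + 1 (carry in) = 18 → 2(2), carry out 1
  col 2: A(10) + A(10) + 1 (carry in) = 21 → 5(5), carry out 1
  col 3: 0(0) + 0(0) + 1 (carry in) = 1 → 1(1), carry out 0
Reading digits MSB→LSB: 1523
Strip leading zeros: 1523
= 0x1523


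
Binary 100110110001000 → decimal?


Positional values:
Bit 3: 1 × 2^3 = 8
Bit 7: 1 × 2^7 = 128
Bit 8: 1 × 2^8 = 256
Bit 10: 1 × 2^10 = 1024
Bit 11: 1 × 2^11 = 2048
Bit 14: 1 × 2^14 = 16384
Sum = 8 + 128 + 256 + 1024 + 2048 + 16384
= 19848


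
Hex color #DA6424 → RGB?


Hex: #DA6424
R = DA₁₆ = 218
G = 64₁₆ = 100
B = 24₁₆ = 36
= RGB(218, 100, 36)


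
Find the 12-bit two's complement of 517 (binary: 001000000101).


Original: 001000000101
Step 1 - Invert all bits: 110111111010
Step 2 - Add 1: 110111111010 + 1
= 110111111011 (represents -517)


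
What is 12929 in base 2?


Divide by 2 repeatedly:
12929 ÷ 2 = 6464 remainder 1
6464 ÷ 2 = 3232 remainder 0
3232 ÷ 2 = 1616 remainder 0
1616 ÷ 2 = 808 remainder 0
808 ÷ 2 = 404 remainder 0
404 ÷ 2 = 202 remainder 0
202 ÷ 2 = 101 remainder 0
101 ÷ 2 = 50 remainder 1
50 ÷ 2 = 25 remainder 0
25 ÷ 2 = 12 remainder 1
12 ÷ 2 = 6 remainder 0
6 ÷ 2 = 3 remainder 0
3 ÷ 2 = 1 remainder 1
1 ÷ 2 = 0 remainder 1
Reading remainders bottom-up:
= 11001010000001


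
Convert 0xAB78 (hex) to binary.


Each hex digit → 4 binary bits:
  A = 1010
  B = 1011
  7 = 0111
  8 = 1000
Concatenate: 1010 1011 0111 1000
= 1010101101111000


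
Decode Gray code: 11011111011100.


Gray code: 11011111011100
MSB stays the same: 1
Each subsequent bit = prev_binary XOR current_gray:
  B[1] = 1 XOR 1 = 0
  B[2] = 0 XOR 0 = 0
  B[3] = 0 XOR 1 = 1
  B[4] = 1 XOR 1 = 0
  B[5] = 0 XOR 1 = 1
  B[6] = 1 XOR 1 = 0
  B[7] = 0 XOR 1 = 1
  B[8] = 1 XOR 0 = 1
  B[9] = 1 XOR 1 = 0
  B[10] = 0 XOR 1 = 1
  B[11] = 1 XOR 1 = 0
  B[12] = 0 XOR 0 = 0
  B[13] = 0 XOR 0 = 0
= 10010101101000 (9576 decimal)


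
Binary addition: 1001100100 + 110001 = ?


Align and add column by column (LSB to MSB, carry propagating):
  01001100100
+ 00000110001
  -----------
  col 0: 0 + 1 + 0 (carry in) = 1 → bit 1, carry out 0
  col 1: 0 + 0 + 0 (carry in) = 0 → bit 0, carry out 0
  col 2: 1 + 0 + 0 (carry in) = 1 → bit 1, carry out 0
  col 3: 0 + 0 + 0 (carry in) = 0 → bit 0, carry out 0
  col 4: 0 + 1 + 0 (carry in) = 1 → bit 1, carry out 0
  col 5: 1 + 1 + 0 (carry in) = 2 → bit 0, carry out 1
  col 6: 1 + 0 + 1 (carry in) = 2 → bit 0, carry out 1
  col 7: 0 + 0 + 1 (carry in) = 1 → bit 1, carry out 0
  col 8: 0 + 0 + 0 (carry in) = 0 → bit 0, carry out 0
  col 9: 1 + 0 + 0 (carry in) = 1 → bit 1, carry out 0
  col 10: 0 + 0 + 0 (carry in) = 0 → bit 0, carry out 0
Reading bits MSB→LSB: 01010010101
Strip leading zeros: 1010010101
= 1010010101


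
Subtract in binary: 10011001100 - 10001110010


Align and subtract column by column (LSB to MSB, borrowing when needed):
  10011001100
- 10001110010
  -----------
  col 0: (0 - 0 borrow-in) - 0 → 0 - 0 = 0, borrow out 0
  col 1: (0 - 0 borrow-in) - 1 → borrow from next column: (0+2) - 1 = 1, borrow out 1
  col 2: (1 - 1 borrow-in) - 0 → 0 - 0 = 0, borrow out 0
  col 3: (1 - 0 borrow-in) - 0 → 1 - 0 = 1, borrow out 0
  col 4: (0 - 0 borrow-in) - 1 → borrow from next column: (0+2) - 1 = 1, borrow out 1
  col 5: (0 - 1 borrow-in) - 1 → borrow from next column: (-1+2) - 1 = 0, borrow out 1
  col 6: (1 - 1 borrow-in) - 1 → borrow from next column: (0+2) - 1 = 1, borrow out 1
  col 7: (1 - 1 borrow-in) - 0 → 0 - 0 = 0, borrow out 0
  col 8: (0 - 0 borrow-in) - 0 → 0 - 0 = 0, borrow out 0
  col 9: (0 - 0 borrow-in) - 0 → 0 - 0 = 0, borrow out 0
  col 10: (1 - 0 borrow-in) - 1 → 1 - 1 = 0, borrow out 0
Reading bits MSB→LSB: 00001011010
Strip leading zeros: 1011010
= 1011010


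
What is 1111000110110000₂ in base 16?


Group into 4-bit nibbles: 1111000110110000
  1111 = F
  0001 = 1
  1011 = B
  0000 = 0
= 0xF1B0


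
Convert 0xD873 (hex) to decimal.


Positional values:
Position 0: 3 × 16^0 = 3 × 1 = 3
Position 1: 7 × 16^1 = 7 × 16 = 112
Position 2: 8 × 16^2 = 8 × 256 = 2048
Position 3: D × 16^3 = 13 × 4096 = 53248
Sum = 3 + 112 + 2048 + 53248
= 55411


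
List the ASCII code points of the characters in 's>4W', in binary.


String: 's>4W'  (4 characters)
Per-character ASCII lookup:
  's': lowercase starts at 97: 's' = 97 + 18 = 115 → 1110011
  '>': special character: '>' = 62 → 111110
  '4': digits start at 48: '4' = 48 + 4 = 52 → 110100
  'W': uppercase starts at 65: 'W' = 65 + 22 = 87 → 1010111
= 1110011 111110 110100 1010111


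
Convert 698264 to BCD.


Each digit → 4-bit binary:
  6 → 0110
  9 → 1001
  8 → 1000
  2 → 0010
  6 → 0110
  4 → 0100
= 0110 1001 1000 0010 0110 0100


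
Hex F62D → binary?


Each hex digit → 4 binary bits:
  F = 1111
  6 = 0110
  2 = 0010
  D = 1101
Concatenate: 1111 0110 0010 1101
= 1111011000101101


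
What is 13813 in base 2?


Divide by 2 repeatedly:
13813 ÷ 2 = 6906 remainder 1
6906 ÷ 2 = 3453 remainder 0
3453 ÷ 2 = 1726 remainder 1
1726 ÷ 2 = 863 remainder 0
863 ÷ 2 = 431 remainder 1
431 ÷ 2 = 215 remainder 1
215 ÷ 2 = 107 remainder 1
107 ÷ 2 = 53 remainder 1
53 ÷ 2 = 26 remainder 1
26 ÷ 2 = 13 remainder 0
13 ÷ 2 = 6 remainder 1
6 ÷ 2 = 3 remainder 0
3 ÷ 2 = 1 remainder 1
1 ÷ 2 = 0 remainder 1
Reading remainders bottom-up:
= 11010111110101


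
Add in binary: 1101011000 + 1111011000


Align and add column by column (LSB to MSB, carry propagating):
  01101011000
+ 01111011000
  -----------
  col 0: 0 + 0 + 0 (carry in) = 0 → bit 0, carry out 0
  col 1: 0 + 0 + 0 (carry in) = 0 → bit 0, carry out 0
  col 2: 0 + 0 + 0 (carry in) = 0 → bit 0, carry out 0
  col 3: 1 + 1 + 0 (carry in) = 2 → bit 0, carry out 1
  col 4: 1 + 1 + 1 (carry in) = 3 → bit 1, carry out 1
  col 5: 0 + 0 + 1 (carry in) = 1 → bit 1, carry out 0
  col 6: 1 + 1 + 0 (carry in) = 2 → bit 0, carry out 1
  col 7: 0 + 1 + 1 (carry in) = 2 → bit 0, carry out 1
  col 8: 1 + 1 + 1 (carry in) = 3 → bit 1, carry out 1
  col 9: 1 + 1 + 1 (carry in) = 3 → bit 1, carry out 1
  col 10: 0 + 0 + 1 (carry in) = 1 → bit 1, carry out 0
Reading bits MSB→LSB: 11100110000
Strip leading zeros: 11100110000
= 11100110000


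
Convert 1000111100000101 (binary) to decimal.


Positional values:
Bit 0: 1 × 2^0 = 1
Bit 2: 1 × 2^2 = 4
Bit 8: 1 × 2^8 = 256
Bit 9: 1 × 2^9 = 512
Bit 10: 1 × 2^10 = 1024
Bit 11: 1 × 2^11 = 2048
Bit 15: 1 × 2^15 = 32768
Sum = 1 + 4 + 256 + 512 + 1024 + 2048 + 32768
= 36613


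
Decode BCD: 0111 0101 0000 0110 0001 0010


Each 4-bit group → digit:
  0111 → 7
  0101 → 5
  0000 → 0
  0110 → 6
  0001 → 1
  0010 → 2
= 750612


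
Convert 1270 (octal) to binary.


Each octal digit → 3 binary bits:
  1 = 001
  2 = 010
  7 = 111
  0 = 000
Concatenate: 001 010 111 000
= 001010111000


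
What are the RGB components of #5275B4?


Hex: #5275B4
R = 52₁₆ = 82
G = 75₁₆ = 117
B = B4₁₆ = 180
= RGB(82, 117, 180)


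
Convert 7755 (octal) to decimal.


Positional values:
Position 0: 5 × 8^0 = 5
Position 1: 5 × 8^1 = 40
Position 2: 7 × 8^2 = 448
Position 3: 7 × 8^3 = 3584
Sum = 5 + 40 + 448 + 3584
= 4077


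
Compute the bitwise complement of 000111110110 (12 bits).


Original: 000111110110
Invert all bits:
  bit 0: 0 → 1
  bit 1: 0 → 1
  bit 2: 0 → 1
  bit 3: 1 → 0
  bit 4: 1 → 0
  bit 5: 1 → 0
  bit 6: 1 → 0
  bit 7: 1 → 0
  bit 8: 0 → 1
  bit 9: 1 → 0
  bit 10: 1 → 0
  bit 11: 0 → 1
= 111000001001


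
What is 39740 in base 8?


Divide by 8 repeatedly:
39740 ÷ 8 = 4967 remainder 4
4967 ÷ 8 = 620 remainder 7
620 ÷ 8 = 77 remainder 4
77 ÷ 8 = 9 remainder 5
9 ÷ 8 = 1 remainder 1
1 ÷ 8 = 0 remainder 1
Reading remainders bottom-up:
= 0o115474


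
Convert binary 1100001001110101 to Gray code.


Binary: 1100001001110101
Gray code: G = B XOR (B >> 1)
B >> 1 = 0110000100111010
1100001001110101 XOR 0110000100111010:
  1 XOR 0 = 1
  1 XOR 1 = 0
  0 XOR 1 = 1
  0 XOR 0 = 0
  0 XOR 0 = 0
  0 XOR 0 = 0
  1 XOR 0 = 1
  0 XOR 1 = 1
  0 XOR 0 = 0
  1 XOR 0 = 1
  1 XOR 1 = 0
  1 XOR 1 = 0
  0 XOR 1 = 1
  1 XOR 0 = 1
  0 XOR 1 = 1
  1 XOR 0 = 1
= 1010001101001111


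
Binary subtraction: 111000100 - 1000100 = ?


Align and subtract column by column (LSB to MSB, borrowing when needed):
  111000100
- 001000100
  ---------
  col 0: (0 - 0 borrow-in) - 0 → 0 - 0 = 0, borrow out 0
  col 1: (0 - 0 borrow-in) - 0 → 0 - 0 = 0, borrow out 0
  col 2: (1 - 0 borrow-in) - 1 → 1 - 1 = 0, borrow out 0
  col 3: (0 - 0 borrow-in) - 0 → 0 - 0 = 0, borrow out 0
  col 4: (0 - 0 borrow-in) - 0 → 0 - 0 = 0, borrow out 0
  col 5: (0 - 0 borrow-in) - 0 → 0 - 0 = 0, borrow out 0
  col 6: (1 - 0 borrow-in) - 1 → 1 - 1 = 0, borrow out 0
  col 7: (1 - 0 borrow-in) - 0 → 1 - 0 = 1, borrow out 0
  col 8: (1 - 0 borrow-in) - 0 → 1 - 0 = 1, borrow out 0
Reading bits MSB→LSB: 110000000
Strip leading zeros: 110000000
= 110000000


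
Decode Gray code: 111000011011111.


Gray code: 111000011011111
MSB stays the same: 1
Each subsequent bit = prev_binary XOR current_gray:
  B[1] = 1 XOR 1 = 0
  B[2] = 0 XOR 1 = 1
  B[3] = 1 XOR 0 = 1
  B[4] = 1 XOR 0 = 1
  B[5] = 1 XOR 0 = 1
  B[6] = 1 XOR 0 = 1
  B[7] = 1 XOR 1 = 0
  B[8] = 0 XOR 1 = 1
  B[9] = 1 XOR 0 = 1
  B[10] = 1 XOR 1 = 0
  B[11] = 0 XOR 1 = 1
  B[12] = 1 XOR 1 = 0
  B[13] = 0 XOR 1 = 1
  B[14] = 1 XOR 1 = 0
= 101111101101010 (24426 decimal)


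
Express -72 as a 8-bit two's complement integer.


Original: 01001000
Step 1 - Invert all bits: 10110111
Step 2 - Add 1: 10110111 + 1
= 10111000 (represents -72)


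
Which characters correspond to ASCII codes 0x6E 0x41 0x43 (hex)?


Codes (hex): 0x6E 0x41 0x43
Per-code ASCII lookup:
  0x6E = 110  (range 97-122: lowercase, 110 - 97 = 13) → 'n'
  0x41 = 65  (range 65-90: uppercase, 65 - 65 = 0) → 'A'
  0x43 = 67  (range 65-90: uppercase, 67 - 65 = 2) → 'C'
= 'nAC'


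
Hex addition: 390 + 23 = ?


Align and add column by column (LSB to MSB, each column mod 16 with carry):
  0390
+ 0023
  ----
  col 0: 0(0) + 3(3) + 0 (carry in) = 3 → 3(3), carry out 0
  col 1: 9(9) + 2(2) + 0 (carry in) = 11 → B(11), carry out 0
  col 2: 3(3) + 0(0) + 0 (carry in) = 3 → 3(3), carry out 0
  col 3: 0(0) + 0(0) + 0 (carry in) = 0 → 0(0), carry out 0
Reading digits MSB→LSB: 03B3
Strip leading zeros: 3B3
= 0x3B3


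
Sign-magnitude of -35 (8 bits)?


Sign bit: 1 (negative)
Magnitude: 35 = 0100011
= 10100011


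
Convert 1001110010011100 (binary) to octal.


Group into 3-bit groups: 001001110010011100
  001 = 1
  001 = 1
  110 = 6
  010 = 2
  011 = 3
  100 = 4
= 0o116234


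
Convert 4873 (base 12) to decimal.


Positional values (base 12):
  3 × 12^0 = 3 × 1 = 3
  7 × 12^1 = 7 × 12 = 84
  8 × 12^2 = 8 × 144 = 1152
  4 × 12^3 = 4 × 1728 = 6912
Sum = 3 + 84 + 1152 + 6912
= 8151


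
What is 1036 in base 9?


Divide by 9 repeatedly:
1036 ÷ 9 = 115 remainder 1
115 ÷ 9 = 12 remainder 7
12 ÷ 9 = 1 remainder 3
1 ÷ 9 = 0 remainder 1
Reading remainders bottom-up:
= 1371


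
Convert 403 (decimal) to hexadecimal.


Divide by 16 repeatedly:
403 ÷ 16 = 25 remainder 3 (3)
25 ÷ 16 = 1 remainder 9 (9)
1 ÷ 16 = 0 remainder 1 (1)
Reading remainders bottom-up:
= 0x193


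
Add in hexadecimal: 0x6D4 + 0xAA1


Align and add column by column (LSB to MSB, each column mod 16 with carry):
  06D4
+ 0AA1
  ----
  col 0: 4(4) + 1(1) + 0 (carry in) = 5 → 5(5), carry out 0
  col 1: D(13) + A(10) + 0 (carry in) = 23 → 7(7), carry out 1
  col 2: 6(6) + A(10) + 1 (carry in) = 17 → 1(1), carry out 1
  col 3: 0(0) + 0(0) + 1 (carry in) = 1 → 1(1), carry out 0
Reading digits MSB→LSB: 1175
Strip leading zeros: 1175
= 0x1175


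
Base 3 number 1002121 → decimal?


Positional values (base 3):
  1 × 3^0 = 1 × 1 = 1
  2 × 3^1 = 2 × 3 = 6
  1 × 3^2 = 1 × 9 = 9
  2 × 3^3 = 2 × 27 = 54
  0 × 3^4 = 0 × 81 = 0
  0 × 3^5 = 0 × 243 = 0
  1 × 3^6 = 1 × 729 = 729
Sum = 1 + 6 + 9 + 54 + 0 + 0 + 729
= 799


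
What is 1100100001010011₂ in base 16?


Group into 4-bit nibbles: 1100100001010011
  1100 = C
  1000 = 8
  0101 = 5
  0011 = 3
= 0xC853


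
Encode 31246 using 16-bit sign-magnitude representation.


Sign bit: 0 (positive)
Magnitude: 31246 = 111101000001110
= 0111101000001110


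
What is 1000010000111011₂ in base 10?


Positional values:
Bit 0: 1 × 2^0 = 1
Bit 1: 1 × 2^1 = 2
Bit 3: 1 × 2^3 = 8
Bit 4: 1 × 2^4 = 16
Bit 5: 1 × 2^5 = 32
Bit 10: 1 × 2^10 = 1024
Bit 15: 1 × 2^15 = 32768
Sum = 1 + 2 + 8 + 16 + 32 + 1024 + 32768
= 33851


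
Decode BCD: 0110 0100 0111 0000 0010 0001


Each 4-bit group → digit:
  0110 → 6
  0100 → 4
  0111 → 7
  0000 → 0
  0010 → 2
  0001 → 1
= 647021
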